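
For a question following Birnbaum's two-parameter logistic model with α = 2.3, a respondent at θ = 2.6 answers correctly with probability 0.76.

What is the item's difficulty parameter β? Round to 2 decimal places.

P(θ) = 1 / (1 + exp(−α(θ − β)))
logit(0.76) = ln(0.76/0.24) = 1.1527
β = θ − logit/(α) = 2.6 − 1.1527/2.3000 = 2.0988

2.10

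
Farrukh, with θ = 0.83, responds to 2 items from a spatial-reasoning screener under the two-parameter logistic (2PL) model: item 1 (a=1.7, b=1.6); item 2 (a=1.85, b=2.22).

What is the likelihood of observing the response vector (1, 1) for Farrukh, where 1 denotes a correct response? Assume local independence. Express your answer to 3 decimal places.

0.015

P(θ) = 1 / (1 + exp(−a(θ − b)))
P_1 = 1/(1+e^{1.3090}) = 0.2127
P_2 = 1/(1+e^{2.5715}) = 0.0710
L = P_1 × P_2 = 0.2127 × 0.0710 = 0.01510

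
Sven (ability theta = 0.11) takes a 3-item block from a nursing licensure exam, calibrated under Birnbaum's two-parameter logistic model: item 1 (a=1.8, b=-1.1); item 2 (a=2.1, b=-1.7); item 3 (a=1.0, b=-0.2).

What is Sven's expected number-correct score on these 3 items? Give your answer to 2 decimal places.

2.45

P(theta) = 1 / (1 + exp(−a(theta − b)))
P_1 = 1/(1+e^{-2.1780}) = 0.8983
P_2 = 1/(1+e^{-3.8010}) = 0.9781
P_3 = 1/(1+e^{-0.3100}) = 0.5769
E[score] = 0.8983 + 0.9781 + 0.5769 = 2.4533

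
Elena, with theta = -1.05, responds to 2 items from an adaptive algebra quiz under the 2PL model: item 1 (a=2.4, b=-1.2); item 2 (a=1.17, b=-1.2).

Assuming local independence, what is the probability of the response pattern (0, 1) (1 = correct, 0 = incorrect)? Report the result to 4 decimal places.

0.2235

P(theta) = 1 / (1 + exp(−a(theta − b)))
P_1 = 1/(1+e^{-0.3600}) = 0.5890
P_2 = 1/(1+e^{-0.1755}) = 0.5438
L = (1−P_1) × P_2 = 0.4110 × 0.5438 = 0.22346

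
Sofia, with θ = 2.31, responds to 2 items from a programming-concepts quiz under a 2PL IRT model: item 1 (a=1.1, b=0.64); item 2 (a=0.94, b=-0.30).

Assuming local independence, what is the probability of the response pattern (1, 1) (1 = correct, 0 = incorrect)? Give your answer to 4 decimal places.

P(θ) = 1 / (1 + exp(−a(θ − b)))
P_1 = 1/(1+e^{-1.8370}) = 0.8626
P_2 = 1/(1+e^{-2.4534}) = 0.9208
L = P_1 × P_2 = 0.8626 × 0.9208 = 0.79428

0.7943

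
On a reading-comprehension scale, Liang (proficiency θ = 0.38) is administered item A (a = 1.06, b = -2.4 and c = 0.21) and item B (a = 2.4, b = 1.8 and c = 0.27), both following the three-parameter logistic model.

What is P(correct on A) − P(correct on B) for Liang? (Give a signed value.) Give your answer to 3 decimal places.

P(θ) = c + (1 − c) · 1 / (1 + exp(−a(θ − b)))
P_A = 0.9606
P_B = 0.2934
P_A − P_B = 0.6672

0.667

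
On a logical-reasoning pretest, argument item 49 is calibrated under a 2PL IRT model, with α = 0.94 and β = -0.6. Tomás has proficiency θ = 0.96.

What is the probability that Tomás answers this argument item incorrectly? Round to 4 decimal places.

P(θ) = 1 / (1 + exp(−α(θ − β)))
Exponent: 0.94 × (0.96 − (-0.6)) = 1.4664
1/(1 + e^{-1.4664}) = 0.8125
P(incorrect) = 1 − 0.8125 = 0.1875

0.1875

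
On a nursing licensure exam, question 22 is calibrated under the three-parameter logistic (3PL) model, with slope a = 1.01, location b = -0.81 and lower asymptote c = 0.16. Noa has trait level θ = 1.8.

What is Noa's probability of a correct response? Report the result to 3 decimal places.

P(θ) = c + (1 − c) · 1 / (1 + exp(−a(θ − b)))
Exponent: 1.01 × (1.8 − (-0.81)) = 2.6361
1/(1 + e^{-2.6361}) = 0.9331
P = 0.16 + 0.84 × 0.9331 = 0.9438

0.944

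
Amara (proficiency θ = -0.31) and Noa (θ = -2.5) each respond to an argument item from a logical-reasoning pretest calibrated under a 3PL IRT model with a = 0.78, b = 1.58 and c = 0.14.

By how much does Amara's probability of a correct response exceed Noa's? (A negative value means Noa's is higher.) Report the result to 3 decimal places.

0.126

P(θ) = c + (1 − c) · 1 / (1 + exp(−a(θ − b)))
P(Amara) = 0.3002  [exponent -1.4742]
P(Noa) = 0.1743  [exponent -3.1824]
Difference = 0.3002 − 0.1743 = 0.1260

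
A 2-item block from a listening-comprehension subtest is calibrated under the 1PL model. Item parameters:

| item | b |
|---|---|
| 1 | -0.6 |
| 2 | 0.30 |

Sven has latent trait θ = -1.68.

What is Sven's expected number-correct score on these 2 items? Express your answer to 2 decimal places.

P(θ) = 1 / (1 + exp(−(θ − b)))
P_1 = 1/(1+e^{1.0800}) = 0.2535
P_2 = 1/(1+e^{1.9800}) = 0.1213
E[score] = 0.2535 + 0.1213 = 0.3748

0.37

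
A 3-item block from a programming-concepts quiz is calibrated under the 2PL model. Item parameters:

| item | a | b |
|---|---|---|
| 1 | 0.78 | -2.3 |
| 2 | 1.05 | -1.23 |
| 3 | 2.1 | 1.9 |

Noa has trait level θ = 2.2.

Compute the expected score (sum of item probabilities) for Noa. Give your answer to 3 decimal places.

P(θ) = 1 / (1 + exp(−a(θ − b)))
P_1 = 1/(1+e^{-3.5100}) = 0.9710
P_2 = 1/(1+e^{-3.6015}) = 0.9734
P_3 = 1/(1+e^{-0.6300}) = 0.6525
E[score] = 0.9710 + 0.9734 + 0.6525 = 2.5969

2.597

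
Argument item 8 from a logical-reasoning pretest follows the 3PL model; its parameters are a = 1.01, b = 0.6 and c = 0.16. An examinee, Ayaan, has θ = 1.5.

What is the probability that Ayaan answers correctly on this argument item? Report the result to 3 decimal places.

0.759

P(θ) = c + (1 − c) · 1 / (1 + exp(−a(θ − b)))
Exponent: 1.01 × (1.5 − 0.6) = 0.9090
1/(1 + e^{-0.9090}) = 0.7128
P = 0.16 + 0.84 × 0.7128 = 0.7587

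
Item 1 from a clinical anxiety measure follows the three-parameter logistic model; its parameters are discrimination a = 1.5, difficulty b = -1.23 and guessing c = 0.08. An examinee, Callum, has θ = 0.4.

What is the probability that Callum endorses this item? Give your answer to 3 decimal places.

P(θ) = c + (1 − c) · 1 / (1 + exp(−a(θ − b)))
Exponent: 1.5 × (0.4 − (-1.23)) = 2.4450
1/(1 + e^{-2.4450}) = 0.9202
P = 0.08 + 0.92 × 0.9202 = 0.9266

0.927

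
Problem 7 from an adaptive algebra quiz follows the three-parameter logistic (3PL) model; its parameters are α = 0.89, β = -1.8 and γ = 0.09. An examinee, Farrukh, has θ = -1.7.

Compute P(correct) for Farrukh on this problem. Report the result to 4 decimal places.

P(θ) = γ + (1 − γ) · 1 / (1 + exp(−α(θ − β)))
Exponent: 0.89 × (-1.7 − (-1.8)) = 0.0890
1/(1 + e^{-0.0890}) = 0.5222
P = 0.09 + 0.91 × 0.5222 = 0.5652

0.5652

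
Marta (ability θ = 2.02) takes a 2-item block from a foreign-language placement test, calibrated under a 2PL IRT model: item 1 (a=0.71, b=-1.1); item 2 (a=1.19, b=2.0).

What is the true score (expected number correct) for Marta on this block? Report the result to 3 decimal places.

1.408

P(θ) = 1 / (1 + exp(−a(θ − b)))
P_1 = 1/(1+e^{-2.2152}) = 0.9016
P_2 = 1/(1+e^{-0.0238}) = 0.5059
E[score] = 0.9016 + 0.5059 = 1.4076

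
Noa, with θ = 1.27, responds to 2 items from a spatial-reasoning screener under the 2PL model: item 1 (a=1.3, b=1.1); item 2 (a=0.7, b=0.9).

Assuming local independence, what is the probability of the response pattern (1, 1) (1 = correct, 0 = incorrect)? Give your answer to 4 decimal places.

0.3133

P(θ) = 1 / (1 + exp(−a(θ − b)))
P_1 = 1/(1+e^{-0.2210}) = 0.5550
P_2 = 1/(1+e^{-0.2590}) = 0.5644
L = P_1 × P_2 = 0.5550 × 0.5644 = 0.31325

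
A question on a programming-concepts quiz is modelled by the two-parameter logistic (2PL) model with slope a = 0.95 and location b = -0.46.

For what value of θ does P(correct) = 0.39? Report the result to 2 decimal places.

P(θ) = 1 / (1 + exp(−a(θ − b)))
logit = ln(0.3900/0.6100) = -0.4473
θ = b + logit/(a) = -0.46 + (-0.4473)/0.9500 = -0.9309

-0.93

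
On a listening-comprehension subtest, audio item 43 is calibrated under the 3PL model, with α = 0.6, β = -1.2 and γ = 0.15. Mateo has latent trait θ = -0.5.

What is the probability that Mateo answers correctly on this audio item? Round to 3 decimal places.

0.663

P(θ) = γ + (1 − γ) · 1 / (1 + exp(−α(θ − β)))
Exponent: 0.6 × (-0.5 − (-1.2)) = 0.4200
1/(1 + e^{-0.4200}) = 0.6035
P = 0.15 + 0.85 × 0.6035 = 0.6630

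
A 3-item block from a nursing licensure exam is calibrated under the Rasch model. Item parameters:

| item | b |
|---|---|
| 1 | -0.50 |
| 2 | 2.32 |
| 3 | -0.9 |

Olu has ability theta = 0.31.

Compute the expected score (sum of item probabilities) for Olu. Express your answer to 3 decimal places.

P(theta) = 1 / (1 + exp(−(theta − b)))
P_1 = 1/(1+e^{-0.8100}) = 0.6921
P_2 = 1/(1+e^{2.0100}) = 0.1182
P_3 = 1/(1+e^{-1.2100}) = 0.7703
E[score] = 0.6921 + 0.1182 + 0.7703 = 1.5806

1.581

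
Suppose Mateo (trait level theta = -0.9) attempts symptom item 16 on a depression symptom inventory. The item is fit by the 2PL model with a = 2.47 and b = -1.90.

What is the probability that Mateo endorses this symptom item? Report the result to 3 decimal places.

0.922

P(theta) = 1 / (1 + exp(−a(theta − b)))
Exponent: 2.47 × (-0.9 − (-1.90)) = 2.4700
1/(1 + e^{-2.4700}) = 0.9220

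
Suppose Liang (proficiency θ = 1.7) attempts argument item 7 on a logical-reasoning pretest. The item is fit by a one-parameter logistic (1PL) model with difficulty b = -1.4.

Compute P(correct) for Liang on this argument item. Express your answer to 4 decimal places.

P(θ) = 1 / (1 + exp(−(θ − b)))
Exponent: (1.7 − (-1.4)) = 3.1000
1/(1 + e^{-3.1000}) = 0.9569
P = 0.9569

0.9569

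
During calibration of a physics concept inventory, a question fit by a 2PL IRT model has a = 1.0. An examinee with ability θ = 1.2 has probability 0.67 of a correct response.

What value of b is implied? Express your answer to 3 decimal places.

P(θ) = 1 / (1 + exp(−a(θ − b)))
logit(0.67) = ln(0.67/0.33) = 0.7082
b = θ − logit/(a) = 1.2 − 0.7082/1.0000 = 0.4918

0.492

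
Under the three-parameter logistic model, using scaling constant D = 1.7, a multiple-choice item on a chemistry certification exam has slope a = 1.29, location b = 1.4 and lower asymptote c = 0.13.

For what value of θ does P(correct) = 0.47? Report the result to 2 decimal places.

1.20

P(θ) = c + (1 − c) · 1 / (1 + exp(−D·a(θ − b)))
Remove guessing floor: (0.47 − 0.13)/(1 − 0.13) = 0.3908
logit = ln(0.3908/0.6092) = -0.4439
θ = b + logit/(1.7·a) = 1.4 + (-0.4439)/2.1930 = 1.1976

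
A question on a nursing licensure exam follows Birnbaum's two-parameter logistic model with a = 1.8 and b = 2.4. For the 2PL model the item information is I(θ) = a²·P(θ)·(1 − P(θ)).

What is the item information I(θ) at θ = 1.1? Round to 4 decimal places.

0.2597

P = 1/(1+e^{2.3400}) = 0.0879
P(1−P) = 0.0879 × 0.9121 = 0.0801
I = a² × P(1−P) = 1.8² × 0.0801 = 0.25967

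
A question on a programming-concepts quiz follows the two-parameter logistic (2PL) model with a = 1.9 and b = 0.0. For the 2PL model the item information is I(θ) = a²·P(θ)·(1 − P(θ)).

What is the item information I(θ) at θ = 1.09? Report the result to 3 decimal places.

0.359

P = 1/(1+e^{-2.0710}) = 0.8881
P(1−P) = 0.8881 × 0.1119 = 0.0994
I = a² × P(1−P) = 1.9² × 0.0994 = 0.35889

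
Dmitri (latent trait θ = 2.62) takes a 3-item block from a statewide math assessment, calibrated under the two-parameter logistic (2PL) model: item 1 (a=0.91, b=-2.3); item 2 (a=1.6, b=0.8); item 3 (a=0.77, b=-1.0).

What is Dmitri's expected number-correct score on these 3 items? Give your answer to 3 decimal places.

P(θ) = 1 / (1 + exp(−a(θ − b)))
P_1 = 1/(1+e^{-4.4772}) = 0.9888
P_2 = 1/(1+e^{-2.9120}) = 0.9484
P_3 = 1/(1+e^{-2.7874}) = 0.9420
E[score] = 0.9888 + 0.9484 + 0.9420 = 2.8792

2.879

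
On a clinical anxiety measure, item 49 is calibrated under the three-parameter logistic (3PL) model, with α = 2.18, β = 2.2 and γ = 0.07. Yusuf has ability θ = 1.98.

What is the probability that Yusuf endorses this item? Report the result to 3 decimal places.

0.426

P(θ) = γ + (1 − γ) · 1 / (1 + exp(−α(θ − β)))
Exponent: 2.18 × (1.98 − 2.2) = -0.4796
1/(1 + e^{0.4796}) = 0.3823
P = 0.07 + 0.93 × 0.3823 = 0.4256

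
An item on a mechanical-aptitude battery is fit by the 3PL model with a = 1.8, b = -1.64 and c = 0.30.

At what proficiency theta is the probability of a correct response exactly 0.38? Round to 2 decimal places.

-2.78

P(theta) = c + (1 − c) · 1 / (1 + exp(−a(theta − b)))
Remove guessing floor: (0.38 − 0.30)/(1 − 0.30) = 0.1143
logit = ln(0.1143/0.8857) = -2.0477
theta = b + logit/(a) = -1.64 + (-2.0477)/1.8000 = -2.7776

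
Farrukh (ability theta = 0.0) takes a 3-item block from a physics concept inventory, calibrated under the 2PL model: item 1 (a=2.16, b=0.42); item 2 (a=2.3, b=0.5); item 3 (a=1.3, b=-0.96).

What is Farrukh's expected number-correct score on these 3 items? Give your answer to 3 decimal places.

P(theta) = 1 / (1 + exp(−a(theta − b)))
P_1 = 1/(1+e^{0.9072}) = 0.2876
P_2 = 1/(1+e^{1.1500}) = 0.2405
P_3 = 1/(1+e^{-1.2480}) = 0.7770
E[score] = 0.2876 + 0.2405 + 0.7770 = 1.3050

1.305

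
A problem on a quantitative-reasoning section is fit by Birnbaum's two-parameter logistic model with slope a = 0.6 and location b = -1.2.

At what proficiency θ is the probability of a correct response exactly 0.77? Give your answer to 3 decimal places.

P(θ) = 1 / (1 + exp(−a(θ − b)))
logit = ln(0.7700/0.2300) = 1.2083
θ = b + logit/(a) = -1.2 + 1.2083/0.6000 = 0.8139

0.814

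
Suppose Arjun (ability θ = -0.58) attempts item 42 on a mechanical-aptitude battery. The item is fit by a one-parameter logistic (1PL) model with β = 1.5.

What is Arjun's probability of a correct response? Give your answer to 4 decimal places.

P(θ) = 1 / (1 + exp(−(θ − β)))
Exponent: (-0.58 − 1.5) = -2.0800
1/(1 + e^{2.0800}) = 0.1111
P = 0.1111

0.1111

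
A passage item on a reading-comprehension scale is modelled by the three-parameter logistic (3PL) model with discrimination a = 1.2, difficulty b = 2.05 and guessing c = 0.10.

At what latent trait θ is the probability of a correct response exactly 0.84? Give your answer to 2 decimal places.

P(θ) = c + (1 − c) · 1 / (1 + exp(−a(θ − b)))
Remove guessing floor: (0.84 − 0.10)/(1 − 0.10) = 0.8222
logit = ln(0.8222/0.1778) = 1.5315
θ = b + logit/(a) = 2.05 + 1.5315/1.2000 = 3.3262

3.33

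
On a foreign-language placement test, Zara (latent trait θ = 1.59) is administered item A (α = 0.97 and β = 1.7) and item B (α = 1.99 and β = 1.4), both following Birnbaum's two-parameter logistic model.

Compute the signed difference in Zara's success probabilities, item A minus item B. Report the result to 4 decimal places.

-0.1201

P(θ) = 1 / (1 + exp(−α(θ − β)))
P_A = 0.4734
P_B = 0.5934
P_A − P_B = -0.1201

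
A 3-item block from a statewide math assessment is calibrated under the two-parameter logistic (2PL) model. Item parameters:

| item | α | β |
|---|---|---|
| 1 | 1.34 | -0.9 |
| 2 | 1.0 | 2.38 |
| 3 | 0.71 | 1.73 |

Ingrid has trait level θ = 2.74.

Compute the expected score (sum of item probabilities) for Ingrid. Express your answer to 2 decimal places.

2.25

P(θ) = 1 / (1 + exp(−α(θ − β)))
P_1 = 1/(1+e^{-4.8776}) = 0.9924
P_2 = 1/(1+e^{-0.3600}) = 0.5890
P_3 = 1/(1+e^{-0.7171}) = 0.6720
E[score] = 0.9924 + 0.5890 + 0.6720 = 2.2535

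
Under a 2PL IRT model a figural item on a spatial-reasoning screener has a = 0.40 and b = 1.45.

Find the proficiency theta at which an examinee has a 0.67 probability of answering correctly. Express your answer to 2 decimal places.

P(theta) = 1 / (1 + exp(−a(theta − b)))
logit = ln(0.6700/0.3300) = 0.7082
theta = b + logit/(a) = 1.45 + 0.7082/0.4000 = 3.2205

3.22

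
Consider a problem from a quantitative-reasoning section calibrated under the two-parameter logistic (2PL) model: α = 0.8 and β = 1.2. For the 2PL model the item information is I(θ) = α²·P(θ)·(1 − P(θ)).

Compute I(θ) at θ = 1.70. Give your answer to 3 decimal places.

0.154

P = 1/(1+e^{-0.4000}) = 0.5987
P(1−P) = 0.5987 × 0.4013 = 0.2403
I = α² × P(1−P) = 0.8² × 0.2403 = 0.15377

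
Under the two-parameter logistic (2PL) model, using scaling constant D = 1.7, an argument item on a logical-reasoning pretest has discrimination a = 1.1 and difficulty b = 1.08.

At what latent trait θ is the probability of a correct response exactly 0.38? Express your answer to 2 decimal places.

0.82

P(θ) = 1 / (1 + exp(−D·a(θ − b)))
logit = ln(0.3800/0.6200) = -0.4895
θ = b + logit/(1.7·a) = 1.08 + (-0.4895)/1.8700 = 0.8182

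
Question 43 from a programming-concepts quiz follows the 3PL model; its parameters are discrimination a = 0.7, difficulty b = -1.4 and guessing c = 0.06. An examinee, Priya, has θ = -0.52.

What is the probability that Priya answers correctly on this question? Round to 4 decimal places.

P(θ) = c + (1 − c) · 1 / (1 + exp(−a(θ − b)))
Exponent: 0.7 × (-0.52 − (-1.4)) = 0.6160
1/(1 + e^{-0.6160}) = 0.6493
P = 0.06 + 0.94 × 0.6493 = 0.6703

0.6703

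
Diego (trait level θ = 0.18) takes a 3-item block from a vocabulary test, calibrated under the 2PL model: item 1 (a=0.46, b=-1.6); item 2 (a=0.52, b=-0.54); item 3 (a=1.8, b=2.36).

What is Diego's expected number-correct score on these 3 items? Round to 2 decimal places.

P(θ) = 1 / (1 + exp(−a(θ − b)))
P_1 = 1/(1+e^{-0.8188}) = 0.6940
P_2 = 1/(1+e^{-0.3744}) = 0.5925
P_3 = 1/(1+e^{3.9240}) = 0.0194
E[score] = 0.6940 + 0.5925 + 0.0194 = 1.3059

1.31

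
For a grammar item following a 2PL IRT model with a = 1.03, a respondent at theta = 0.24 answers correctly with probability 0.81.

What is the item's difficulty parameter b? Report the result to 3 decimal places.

-1.168

P(theta) = 1 / (1 + exp(−a(theta − b)))
logit(0.81) = ln(0.81/0.19) = 1.4500
b = theta − logit/(a) = 0.24 − 1.4500/1.0300 = -1.1678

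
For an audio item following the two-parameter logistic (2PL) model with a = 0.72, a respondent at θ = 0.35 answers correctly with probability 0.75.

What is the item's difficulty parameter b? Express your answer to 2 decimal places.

P(θ) = 1 / (1 + exp(−a(θ − b)))
logit(0.75) = ln(0.75/0.25) = 1.0986
b = θ − logit/(a) = 0.35 − 1.0986/0.7200 = -1.1759

-1.18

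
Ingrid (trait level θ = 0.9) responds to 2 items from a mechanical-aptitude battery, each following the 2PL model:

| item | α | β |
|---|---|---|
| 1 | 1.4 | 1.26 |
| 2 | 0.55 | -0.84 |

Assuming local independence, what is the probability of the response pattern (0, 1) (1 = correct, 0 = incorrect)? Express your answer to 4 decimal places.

0.4504

P(θ) = 1 / (1 + exp(−α(θ − β)))
P_1 = 1/(1+e^{0.5040}) = 0.3766
P_2 = 1/(1+e^{-0.9570}) = 0.7225
L = (1−P_1) × P_2 = 0.6234 × 0.7225 = 0.45042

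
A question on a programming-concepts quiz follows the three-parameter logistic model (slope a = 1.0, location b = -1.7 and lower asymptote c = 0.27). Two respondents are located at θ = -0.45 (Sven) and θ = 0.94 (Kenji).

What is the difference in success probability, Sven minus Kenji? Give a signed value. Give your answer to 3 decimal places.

-0.114

P(θ) = c + (1 − c) · 1 / (1 + exp(−a(θ − b)))
P(Sven) = 0.8374  [exponent 1.2500]
P(Kenji) = 0.9514  [exponent 2.6400]
Difference = 0.8374 − 0.9514 = -0.1139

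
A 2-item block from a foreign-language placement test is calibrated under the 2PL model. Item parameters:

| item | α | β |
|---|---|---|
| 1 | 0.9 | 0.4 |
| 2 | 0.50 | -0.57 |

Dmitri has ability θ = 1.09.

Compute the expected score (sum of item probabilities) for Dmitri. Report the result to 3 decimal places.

P(θ) = 1 / (1 + exp(−α(θ − β)))
P_1 = 1/(1+e^{-0.6210}) = 0.6504
P_2 = 1/(1+e^{-0.8300}) = 0.6964
E[score] = 0.6504 + 0.6964 = 1.3468

1.347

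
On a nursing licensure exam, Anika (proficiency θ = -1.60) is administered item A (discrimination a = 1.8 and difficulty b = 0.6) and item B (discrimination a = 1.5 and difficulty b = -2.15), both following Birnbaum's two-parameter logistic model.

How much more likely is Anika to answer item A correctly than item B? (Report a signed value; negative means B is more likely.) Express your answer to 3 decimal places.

P(θ) = 1 / (1 + exp(−a(θ − b)))
P_A = 0.0187
P_B = 0.6953
P_A − P_B = -0.6766

-0.677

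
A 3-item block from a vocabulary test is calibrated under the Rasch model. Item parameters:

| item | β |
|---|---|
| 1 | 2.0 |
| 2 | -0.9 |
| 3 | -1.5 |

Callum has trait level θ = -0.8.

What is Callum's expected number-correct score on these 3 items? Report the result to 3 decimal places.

1.250

P(θ) = 1 / (1 + exp(−(θ − β)))
P_1 = 1/(1+e^{2.8000}) = 0.0573
P_2 = 1/(1+e^{-0.1000}) = 0.5250
P_3 = 1/(1+e^{-0.7000}) = 0.6682
E[score] = 0.0573 + 0.5250 + 0.6682 = 1.2505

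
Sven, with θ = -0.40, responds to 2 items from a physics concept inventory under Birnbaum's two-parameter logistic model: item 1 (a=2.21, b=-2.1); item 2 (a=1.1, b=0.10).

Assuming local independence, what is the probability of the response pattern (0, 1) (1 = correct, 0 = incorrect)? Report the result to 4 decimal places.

P(θ) = 1 / (1 + exp(−a(θ − b)))
P_1 = 1/(1+e^{-3.7570}) = 0.9772
P_2 = 1/(1+e^{0.5500}) = 0.3659
L = (1−P_1) × P_2 = 0.0228 × 0.3659 = 0.00835

0.0083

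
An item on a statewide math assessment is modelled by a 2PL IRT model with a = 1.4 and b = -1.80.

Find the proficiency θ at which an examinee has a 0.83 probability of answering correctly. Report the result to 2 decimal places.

P(θ) = 1 / (1 + exp(−a(θ − b)))
logit = ln(0.8300/0.1700) = 1.5856
θ = b + logit/(a) = -1.80 + 1.5856/1.4000 = -0.6674

-0.67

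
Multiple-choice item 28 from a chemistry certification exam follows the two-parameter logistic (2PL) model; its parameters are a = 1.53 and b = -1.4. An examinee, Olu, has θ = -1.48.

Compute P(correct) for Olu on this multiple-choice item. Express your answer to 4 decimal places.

P(θ) = 1 / (1 + exp(−a(θ − b)))
Exponent: 1.53 × (-1.48 − (-1.4)) = -0.1224
1/(1 + e^{0.1224}) = 0.4694

0.4694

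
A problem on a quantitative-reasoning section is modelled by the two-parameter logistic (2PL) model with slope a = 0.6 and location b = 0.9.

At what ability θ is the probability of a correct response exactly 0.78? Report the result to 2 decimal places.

P(θ) = 1 / (1 + exp(−a(θ − b)))
logit = ln(0.7800/0.2200) = 1.2657
θ = b + logit/(a) = 0.9 + 1.2657/0.6000 = 3.0094

3.01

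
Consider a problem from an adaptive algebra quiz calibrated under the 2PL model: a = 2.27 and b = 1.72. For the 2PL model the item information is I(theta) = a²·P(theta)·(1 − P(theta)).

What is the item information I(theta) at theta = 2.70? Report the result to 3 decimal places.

0.454

P = 1/(1+e^{-2.2246}) = 0.9024
P(1−P) = 0.9024 × 0.0976 = 0.0880
I = a² × P(1−P) = 2.27² × 0.0880 = 0.45368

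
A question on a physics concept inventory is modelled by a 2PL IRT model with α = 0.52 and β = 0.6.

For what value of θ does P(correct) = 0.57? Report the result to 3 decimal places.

1.142

P(θ) = 1 / (1 + exp(−α(θ − β)))
logit = ln(0.5700/0.4300) = 0.2819
θ = β + logit/(α) = 0.6 + 0.2819/0.5200 = 1.1420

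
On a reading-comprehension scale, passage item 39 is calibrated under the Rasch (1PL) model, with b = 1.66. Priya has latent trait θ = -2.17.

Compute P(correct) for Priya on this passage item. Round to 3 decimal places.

0.021

P(θ) = 1 / (1 + exp(−(θ − b)))
Exponent: (-2.17 − 1.66) = -3.8300
1/(1 + e^{3.8300}) = 0.0212
P = 0.0212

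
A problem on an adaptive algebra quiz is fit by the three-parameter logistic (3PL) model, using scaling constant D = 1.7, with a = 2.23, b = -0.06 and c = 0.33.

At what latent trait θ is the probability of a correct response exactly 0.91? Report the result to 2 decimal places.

P(θ) = c + (1 − c) · 1 / (1 + exp(−D·a(θ − b)))
Remove guessing floor: (0.91 − 0.33)/(1 − 0.33) = 0.8657
logit = ln(0.8657/0.1343) = 1.8632
θ = b + logit/(1.7·a) = -0.06 + 1.8632/3.7910 = 0.4315

0.43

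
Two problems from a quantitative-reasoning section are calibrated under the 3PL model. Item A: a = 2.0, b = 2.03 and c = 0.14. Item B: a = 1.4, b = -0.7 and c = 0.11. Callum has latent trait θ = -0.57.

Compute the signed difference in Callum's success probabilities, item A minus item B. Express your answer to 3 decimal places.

P(θ) = c + (1 − c) · 1 / (1 + exp(−a(θ − b)))
P_A = 0.1447
P_B = 0.5954
P_A − P_B = -0.4507

-0.451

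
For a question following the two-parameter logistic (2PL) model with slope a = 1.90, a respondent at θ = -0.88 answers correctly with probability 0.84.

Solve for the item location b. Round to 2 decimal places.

-1.75

P(θ) = 1 / (1 + exp(−a(θ − b)))
logit(0.84) = ln(0.84/0.16) = 1.6582
b = θ − logit/(a) = -0.88 − 1.6582/1.9000 = -1.7528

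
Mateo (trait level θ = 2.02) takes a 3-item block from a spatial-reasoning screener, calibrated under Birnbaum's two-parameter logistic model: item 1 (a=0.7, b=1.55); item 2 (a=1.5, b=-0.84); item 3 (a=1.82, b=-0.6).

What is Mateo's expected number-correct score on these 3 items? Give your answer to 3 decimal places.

P(θ) = 1 / (1 + exp(−a(θ − b)))
P_1 = 1/(1+e^{-0.3290}) = 0.5815
P_2 = 1/(1+e^{-4.2900}) = 0.9865
P_3 = 1/(1+e^{-4.7684}) = 0.9916
E[score] = 0.5815 + 0.9865 + 0.9916 = 2.5596

2.560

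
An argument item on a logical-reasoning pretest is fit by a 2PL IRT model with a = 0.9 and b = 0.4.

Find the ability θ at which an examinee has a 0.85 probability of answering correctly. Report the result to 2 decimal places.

P(θ) = 1 / (1 + exp(−a(θ − b)))
logit = ln(0.8500/0.1500) = 1.7346
θ = b + logit/(a) = 0.4 + 1.7346/0.9000 = 2.3273

2.33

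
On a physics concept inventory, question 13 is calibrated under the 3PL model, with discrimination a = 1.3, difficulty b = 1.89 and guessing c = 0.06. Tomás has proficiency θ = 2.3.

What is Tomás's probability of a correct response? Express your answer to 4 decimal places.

0.6524

P(θ) = c + (1 − c) · 1 / (1 + exp(−a(θ − b)))
Exponent: 1.3 × (2.3 − 1.89) = 0.5330
1/(1 + e^{-0.5330}) = 0.6302
P = 0.06 + 0.94 × 0.6302 = 0.6524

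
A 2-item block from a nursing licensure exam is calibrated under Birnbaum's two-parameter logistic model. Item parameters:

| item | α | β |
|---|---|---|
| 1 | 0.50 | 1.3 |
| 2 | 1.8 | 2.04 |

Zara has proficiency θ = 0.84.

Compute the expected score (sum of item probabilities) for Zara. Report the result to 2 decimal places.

0.55

P(θ) = 1 / (1 + exp(−α(θ − β)))
P_1 = 1/(1+e^{0.2300}) = 0.4428
P_2 = 1/(1+e^{2.1600}) = 0.1034
E[score] = 0.4428 + 0.1034 = 0.5462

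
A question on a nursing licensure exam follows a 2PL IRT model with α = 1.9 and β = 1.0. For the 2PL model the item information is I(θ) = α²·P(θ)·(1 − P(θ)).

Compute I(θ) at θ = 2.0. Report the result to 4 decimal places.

P = 1/(1+e^{-1.9000}) = 0.8699
P(1−P) = 0.8699 × 0.1301 = 0.1132
I = α² × P(1−P) = 1.9² × 0.1132 = 0.40858

0.4086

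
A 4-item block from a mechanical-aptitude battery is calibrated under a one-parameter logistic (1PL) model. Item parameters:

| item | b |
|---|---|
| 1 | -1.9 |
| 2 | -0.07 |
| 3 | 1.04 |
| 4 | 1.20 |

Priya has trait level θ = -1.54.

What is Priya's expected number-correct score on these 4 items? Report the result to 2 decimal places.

0.91

P(θ) = 1 / (1 + exp(−(θ − b)))
P_1 = 1/(1+e^{-0.3600}) = 0.5890
P_2 = 1/(1+e^{1.4700}) = 0.1869
P_3 = 1/(1+e^{2.5800}) = 0.0704
P_4 = 1/(1+e^{2.7400}) = 0.0607
E[score] = 0.5890 + 0.1869 + 0.0704 + 0.0607 = 0.9071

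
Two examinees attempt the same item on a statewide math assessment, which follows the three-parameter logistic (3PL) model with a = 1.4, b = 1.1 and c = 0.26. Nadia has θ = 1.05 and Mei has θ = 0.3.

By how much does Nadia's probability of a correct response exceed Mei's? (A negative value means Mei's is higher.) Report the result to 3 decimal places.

0.175

P(θ) = c + (1 − c) · 1 / (1 + exp(−a(θ − b)))
P(Nadia) = 0.6171  [exponent -0.0700]
P(Mei) = 0.4420  [exponent -1.1200]
Difference = 0.6171 − 0.4420 = 0.1750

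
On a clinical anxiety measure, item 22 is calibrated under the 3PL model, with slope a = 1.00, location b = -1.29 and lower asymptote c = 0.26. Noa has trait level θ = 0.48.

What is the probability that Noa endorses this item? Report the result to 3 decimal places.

0.892

P(θ) = c + (1 − c) · 1 / (1 + exp(−a(θ − b)))
Exponent: 1.00 × (0.48 − (-1.29)) = 1.7700
1/(1 + e^{-1.7700}) = 0.8545
P = 0.26 + 0.74 × 0.8545 = 0.8923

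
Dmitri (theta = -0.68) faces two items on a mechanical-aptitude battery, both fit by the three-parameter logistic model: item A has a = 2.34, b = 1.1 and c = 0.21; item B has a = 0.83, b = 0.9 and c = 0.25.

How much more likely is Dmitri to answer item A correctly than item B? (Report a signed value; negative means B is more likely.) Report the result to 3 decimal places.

P(theta) = c + (1 − c) · 1 / (1 + exp(−a(theta − b)))
P_A = 0.2221
P_B = 0.4092
P_A − P_B = -0.1871

-0.187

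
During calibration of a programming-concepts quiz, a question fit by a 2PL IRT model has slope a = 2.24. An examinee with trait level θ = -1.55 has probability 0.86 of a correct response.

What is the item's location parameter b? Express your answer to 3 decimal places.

P(θ) = 1 / (1 + exp(−a(θ − b)))
logit(0.86) = ln(0.86/0.14) = 1.8153
b = θ − logit/(a) = -1.55 − 1.8153/2.2400 = -2.3604

-2.360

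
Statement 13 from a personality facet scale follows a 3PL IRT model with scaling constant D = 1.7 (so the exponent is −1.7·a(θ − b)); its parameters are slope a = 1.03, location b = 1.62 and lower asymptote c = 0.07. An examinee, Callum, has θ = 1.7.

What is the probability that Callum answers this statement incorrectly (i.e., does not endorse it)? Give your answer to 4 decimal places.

P(θ) = c + (1 − c) · 1 / (1 + exp(−D·a(θ − b)))
Exponent: 1.7 × 1.03 × (1.7 − 1.62) = 0.1401
1/(1 + e^{-0.1401}) = 0.5350
P = 0.07 + 0.93 × 0.5350 = 0.5675
P(incorrect) = 1 − 0.5675 = 0.4325

0.4325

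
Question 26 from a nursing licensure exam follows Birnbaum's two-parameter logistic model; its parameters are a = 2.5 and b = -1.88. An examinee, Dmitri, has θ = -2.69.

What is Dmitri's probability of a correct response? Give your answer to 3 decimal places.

0.117

P(θ) = 1 / (1 + exp(−a(θ − b)))
Exponent: 2.5 × (-2.69 − (-1.88)) = -2.0250
1/(1 + e^{2.0250}) = 0.1166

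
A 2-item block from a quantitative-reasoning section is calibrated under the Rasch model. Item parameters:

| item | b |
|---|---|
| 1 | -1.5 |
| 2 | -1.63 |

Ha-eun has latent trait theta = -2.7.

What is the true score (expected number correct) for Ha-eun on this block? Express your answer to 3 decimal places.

P(theta) = 1 / (1 + exp(−(theta − b)))
P_1 = 1/(1+e^{1.2000}) = 0.2315
P_2 = 1/(1+e^{1.0700}) = 0.2554
E[score] = 0.2315 + 0.2554 = 0.4869

0.487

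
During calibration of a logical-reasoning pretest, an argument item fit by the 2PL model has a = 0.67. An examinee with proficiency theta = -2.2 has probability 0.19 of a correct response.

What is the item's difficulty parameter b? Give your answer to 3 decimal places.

P(theta) = 1 / (1 + exp(−a(theta − b)))
logit(0.19) = ln(0.19/0.81) = -1.4500
b = theta − logit/(a) = -2.2 − (-1.4500)/0.6700 = -0.0358

-0.036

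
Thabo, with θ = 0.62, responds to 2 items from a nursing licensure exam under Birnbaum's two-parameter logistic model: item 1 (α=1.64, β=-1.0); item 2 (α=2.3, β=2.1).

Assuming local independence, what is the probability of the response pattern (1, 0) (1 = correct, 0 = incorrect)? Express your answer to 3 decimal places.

0.904

P(θ) = 1 / (1 + exp(−α(θ − β)))
P_1 = 1/(1+e^{-2.6568}) = 0.9344
P_2 = 1/(1+e^{3.4040}) = 0.0322
L = P_1 × (1−P_2) = 0.9344 × 0.9678 = 0.90437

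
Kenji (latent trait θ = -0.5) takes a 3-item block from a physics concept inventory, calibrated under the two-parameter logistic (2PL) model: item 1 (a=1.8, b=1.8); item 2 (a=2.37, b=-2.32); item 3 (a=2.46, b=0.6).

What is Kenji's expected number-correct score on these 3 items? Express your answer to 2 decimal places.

P(θ) = 1 / (1 + exp(−a(θ − b)))
P_1 = 1/(1+e^{4.1400}) = 0.0157
P_2 = 1/(1+e^{-4.3134}) = 0.9868
P_3 = 1/(1+e^{2.7060}) = 0.0626
E[score] = 0.0157 + 0.9868 + 0.0626 = 1.0651

1.07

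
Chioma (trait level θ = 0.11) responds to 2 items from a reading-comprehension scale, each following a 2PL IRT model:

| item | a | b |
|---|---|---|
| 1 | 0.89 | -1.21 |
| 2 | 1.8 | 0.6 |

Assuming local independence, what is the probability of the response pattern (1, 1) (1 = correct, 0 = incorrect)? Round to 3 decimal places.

P(θ) = 1 / (1 + exp(−a(θ − b)))
P_1 = 1/(1+e^{-1.1748}) = 0.7640
P_2 = 1/(1+e^{0.8820}) = 0.2928
L = P_1 × P_2 = 0.7640 × 0.2928 = 0.22367

0.224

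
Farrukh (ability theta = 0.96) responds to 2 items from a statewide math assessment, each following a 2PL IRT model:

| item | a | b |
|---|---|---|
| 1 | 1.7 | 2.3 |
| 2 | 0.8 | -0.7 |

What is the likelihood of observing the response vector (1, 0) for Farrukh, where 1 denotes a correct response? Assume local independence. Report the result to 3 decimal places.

0.019

P(theta) = 1 / (1 + exp(−a(theta − b)))
P_1 = 1/(1+e^{2.2780}) = 0.0930
P_2 = 1/(1+e^{-1.3280}) = 0.7905
L = P_1 × (1−P_2) = 0.0930 × 0.2095 = 0.01947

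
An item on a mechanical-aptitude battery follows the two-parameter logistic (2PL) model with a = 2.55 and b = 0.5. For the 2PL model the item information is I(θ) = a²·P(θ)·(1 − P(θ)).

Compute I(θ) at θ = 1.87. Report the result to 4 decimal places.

0.1862

P = 1/(1+e^{-3.4935}) = 0.9705
P(1−P) = 0.9705 × 0.0295 = 0.0286
I = a² × P(1−P) = 2.55² × 0.0286 = 0.18615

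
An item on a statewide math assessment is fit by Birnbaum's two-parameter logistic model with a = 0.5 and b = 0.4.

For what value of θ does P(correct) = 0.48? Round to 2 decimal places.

0.24

P(θ) = 1 / (1 + exp(−a(θ − b)))
logit = ln(0.4800/0.5200) = -0.0800
θ = b + logit/(a) = 0.4 + (-0.0800)/0.5000 = 0.2399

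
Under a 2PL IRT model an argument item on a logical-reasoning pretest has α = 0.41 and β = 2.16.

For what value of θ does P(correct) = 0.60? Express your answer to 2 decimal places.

3.15

P(θ) = 1 / (1 + exp(−α(θ − β)))
logit = ln(0.6000/0.4000) = 0.4055
θ = β + logit/(α) = 2.16 + 0.4055/0.4100 = 3.1489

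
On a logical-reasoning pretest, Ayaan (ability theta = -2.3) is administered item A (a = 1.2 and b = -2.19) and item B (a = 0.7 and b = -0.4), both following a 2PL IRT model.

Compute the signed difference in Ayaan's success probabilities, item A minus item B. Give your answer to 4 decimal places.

0.2579

P(theta) = 1 / (1 + exp(−a(theta − b)))
P_A = 0.4670
P_B = 0.2092
P_A − P_B = 0.2579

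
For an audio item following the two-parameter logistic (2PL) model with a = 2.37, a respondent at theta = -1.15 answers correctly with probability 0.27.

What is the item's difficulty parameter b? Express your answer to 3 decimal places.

-0.730

P(theta) = 1 / (1 + exp(−a(theta − b)))
logit(0.27) = ln(0.27/0.73) = -0.9946
b = theta − logit/(a) = -1.15 − (-0.9946)/2.3700 = -0.7303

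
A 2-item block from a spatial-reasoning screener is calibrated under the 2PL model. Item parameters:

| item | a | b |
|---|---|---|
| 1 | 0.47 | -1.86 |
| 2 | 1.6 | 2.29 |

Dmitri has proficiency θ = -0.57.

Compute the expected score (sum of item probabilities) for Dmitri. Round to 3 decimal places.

P(θ) = 1 / (1 + exp(−a(θ − b)))
P_1 = 1/(1+e^{-0.6063}) = 0.6471
P_2 = 1/(1+e^{4.5760}) = 0.0102
E[score] = 0.6471 + 0.0102 = 0.6573

0.657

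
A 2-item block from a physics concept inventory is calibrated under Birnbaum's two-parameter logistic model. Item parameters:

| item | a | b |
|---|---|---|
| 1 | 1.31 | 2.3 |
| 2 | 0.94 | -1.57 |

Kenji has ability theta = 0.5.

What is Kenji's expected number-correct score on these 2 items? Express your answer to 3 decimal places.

0.961

P(theta) = 1 / (1 + exp(−a(theta − b)))
P_1 = 1/(1+e^{2.3580}) = 0.0864
P_2 = 1/(1+e^{-1.9458}) = 0.8750
E[score] = 0.0864 + 0.8750 = 0.9614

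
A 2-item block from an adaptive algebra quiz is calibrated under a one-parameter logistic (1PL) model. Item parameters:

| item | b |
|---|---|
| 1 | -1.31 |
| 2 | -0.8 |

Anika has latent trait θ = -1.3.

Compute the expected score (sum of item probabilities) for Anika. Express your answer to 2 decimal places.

P(θ) = 1 / (1 + exp(−(θ − b)))
P_1 = 1/(1+e^{-0.0100}) = 0.5025
P_2 = 1/(1+e^{0.5000}) = 0.3775
E[score] = 0.5025 + 0.3775 = 0.8800

0.88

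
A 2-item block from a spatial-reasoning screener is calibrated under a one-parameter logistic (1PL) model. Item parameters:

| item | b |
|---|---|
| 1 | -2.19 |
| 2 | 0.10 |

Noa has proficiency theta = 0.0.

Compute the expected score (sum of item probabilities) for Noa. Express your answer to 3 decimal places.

P(theta) = 1 / (1 + exp(−(theta − b)))
P_1 = 1/(1+e^{-2.1900}) = 0.8993
P_2 = 1/(1+e^{0.1000}) = 0.4750
E[score] = 0.8993 + 0.4750 = 1.3744

1.374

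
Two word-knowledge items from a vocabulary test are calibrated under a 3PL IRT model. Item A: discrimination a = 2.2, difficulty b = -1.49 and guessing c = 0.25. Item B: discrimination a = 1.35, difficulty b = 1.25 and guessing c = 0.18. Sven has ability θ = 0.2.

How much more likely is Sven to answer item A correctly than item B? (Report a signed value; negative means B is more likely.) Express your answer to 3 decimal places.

0.642

P(θ) = c + (1 − c) · 1 / (1 + exp(−a(θ − b)))
P_A = 0.9822
P_B = 0.3399
P_A − P_B = 0.6423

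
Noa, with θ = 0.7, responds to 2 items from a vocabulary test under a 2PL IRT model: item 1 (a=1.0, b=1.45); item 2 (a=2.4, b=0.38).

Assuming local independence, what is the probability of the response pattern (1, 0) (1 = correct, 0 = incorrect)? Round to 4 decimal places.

0.1017

P(θ) = 1 / (1 + exp(−a(θ − b)))
P_1 = 1/(1+e^{0.7500}) = 0.3208
P_2 = 1/(1+e^{-0.7680}) = 0.6831
L = P_1 × (1−P_2) = 0.3208 × 0.3169 = 0.10167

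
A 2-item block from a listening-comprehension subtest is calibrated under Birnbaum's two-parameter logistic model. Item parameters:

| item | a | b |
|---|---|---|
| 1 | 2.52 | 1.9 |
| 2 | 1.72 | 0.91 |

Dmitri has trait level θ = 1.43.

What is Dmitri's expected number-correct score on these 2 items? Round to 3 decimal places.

P(θ) = 1 / (1 + exp(−a(θ − b)))
P_1 = 1/(1+e^{1.1844}) = 0.2343
P_2 = 1/(1+e^{-0.8944}) = 0.7098
E[score] = 0.2343 + 0.7098 = 0.9441

0.944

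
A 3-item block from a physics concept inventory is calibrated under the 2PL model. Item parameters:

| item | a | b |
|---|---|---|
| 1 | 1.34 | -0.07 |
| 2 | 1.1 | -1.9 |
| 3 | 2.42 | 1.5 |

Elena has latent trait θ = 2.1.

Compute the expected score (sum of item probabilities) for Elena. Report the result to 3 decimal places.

P(θ) = 1 / (1 + exp(−a(θ − b)))
P_1 = 1/(1+e^{-2.9078}) = 0.9482
P_2 = 1/(1+e^{-4.4000}) = 0.9879
P_3 = 1/(1+e^{-1.4520}) = 0.8103
E[score] = 0.9482 + 0.9879 + 0.8103 = 2.7464

2.746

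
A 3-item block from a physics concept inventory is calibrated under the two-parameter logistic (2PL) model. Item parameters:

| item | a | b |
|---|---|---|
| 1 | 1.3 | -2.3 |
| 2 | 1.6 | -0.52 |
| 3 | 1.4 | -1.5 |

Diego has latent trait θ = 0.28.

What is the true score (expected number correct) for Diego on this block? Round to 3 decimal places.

2.672

P(θ) = 1 / (1 + exp(−a(θ − b)))
P_1 = 1/(1+e^{-3.3540}) = 0.9662
P_2 = 1/(1+e^{-1.2800}) = 0.7824
P_3 = 1/(1+e^{-2.4920}) = 0.9236
E[score] = 0.9662 + 0.7824 + 0.9236 = 2.6723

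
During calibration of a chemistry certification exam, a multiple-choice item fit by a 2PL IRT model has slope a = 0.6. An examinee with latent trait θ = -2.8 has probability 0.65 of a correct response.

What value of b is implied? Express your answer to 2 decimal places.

P(θ) = 1 / (1 + exp(−a(θ − b)))
logit(0.65) = ln(0.65/0.35) = 0.6190
b = θ − logit/(a) = -2.8 − 0.6190/0.6000 = -3.8317

-3.83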